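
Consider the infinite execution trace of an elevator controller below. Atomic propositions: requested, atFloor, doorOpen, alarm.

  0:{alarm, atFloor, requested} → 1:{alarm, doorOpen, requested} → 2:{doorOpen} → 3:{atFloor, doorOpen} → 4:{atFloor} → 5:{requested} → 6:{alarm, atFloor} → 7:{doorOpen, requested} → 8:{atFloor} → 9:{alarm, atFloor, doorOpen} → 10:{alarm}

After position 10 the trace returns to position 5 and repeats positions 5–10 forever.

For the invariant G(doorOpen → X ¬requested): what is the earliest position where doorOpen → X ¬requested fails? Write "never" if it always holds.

doorOpen → X ¬requested holds at every position 0..10, and those are all the positions the trace ever visits, so the invariant G(doorOpen → X ¬requested) is never violated.

never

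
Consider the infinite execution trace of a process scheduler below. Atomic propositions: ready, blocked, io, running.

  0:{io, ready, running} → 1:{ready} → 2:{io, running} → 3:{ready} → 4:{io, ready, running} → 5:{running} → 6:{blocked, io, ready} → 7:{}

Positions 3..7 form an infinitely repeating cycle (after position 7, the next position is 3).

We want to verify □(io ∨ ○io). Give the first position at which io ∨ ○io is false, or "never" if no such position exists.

Check io ∨ ○io at each position in order: 0 ✓, 1 ✓, 2 ✓, 3 ✓, 4 ✓, 5 ✓, 6 ✓.
At position 7 the labels are {} and the next position 3 has {ready}, so io ∨ ○io is false there. This is the first violation.

7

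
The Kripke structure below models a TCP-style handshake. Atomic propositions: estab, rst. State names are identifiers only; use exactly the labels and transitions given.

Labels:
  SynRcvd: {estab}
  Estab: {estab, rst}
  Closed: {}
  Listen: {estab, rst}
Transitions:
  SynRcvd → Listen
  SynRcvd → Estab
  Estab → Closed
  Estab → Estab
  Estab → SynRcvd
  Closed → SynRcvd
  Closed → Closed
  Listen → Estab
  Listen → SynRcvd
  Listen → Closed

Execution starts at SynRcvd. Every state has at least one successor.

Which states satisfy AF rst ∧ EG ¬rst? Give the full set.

none

States satisfying rst: {Estab, Listen}.
States satisfying AF rst: {SynRcvd, Estab, Listen}.
States satisfying ¬rst: {SynRcvd, Closed}.
States satisfying EG ¬rst: {Closed}.
States satisfying AF rst ∧ EG ¬rst: ∅.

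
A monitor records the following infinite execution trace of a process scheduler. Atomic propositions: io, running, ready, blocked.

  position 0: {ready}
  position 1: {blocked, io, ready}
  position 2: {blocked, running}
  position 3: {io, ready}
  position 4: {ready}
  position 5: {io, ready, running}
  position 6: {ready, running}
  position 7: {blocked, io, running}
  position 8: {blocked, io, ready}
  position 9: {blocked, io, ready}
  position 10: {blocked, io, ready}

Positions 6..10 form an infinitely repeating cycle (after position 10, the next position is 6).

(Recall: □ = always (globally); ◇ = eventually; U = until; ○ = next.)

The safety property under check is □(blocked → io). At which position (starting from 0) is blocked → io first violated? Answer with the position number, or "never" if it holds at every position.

2

Check blocked → io at each position in order: 0 ✓, 1 ✓.
At position 2 the labels are {blocked, running}, so blocked → io is false there. This is the first violation.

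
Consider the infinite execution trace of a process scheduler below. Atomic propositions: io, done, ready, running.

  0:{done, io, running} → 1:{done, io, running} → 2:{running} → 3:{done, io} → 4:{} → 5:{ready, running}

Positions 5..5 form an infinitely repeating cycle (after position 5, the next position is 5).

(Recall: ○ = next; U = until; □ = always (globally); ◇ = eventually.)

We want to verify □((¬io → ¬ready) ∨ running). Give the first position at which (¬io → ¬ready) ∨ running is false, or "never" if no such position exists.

never

(¬io → ¬ready) ∨ running holds at every position 0..5, and those are all the positions the trace ever visits, so the invariant □((¬io → ¬ready) ∨ running) is never violated.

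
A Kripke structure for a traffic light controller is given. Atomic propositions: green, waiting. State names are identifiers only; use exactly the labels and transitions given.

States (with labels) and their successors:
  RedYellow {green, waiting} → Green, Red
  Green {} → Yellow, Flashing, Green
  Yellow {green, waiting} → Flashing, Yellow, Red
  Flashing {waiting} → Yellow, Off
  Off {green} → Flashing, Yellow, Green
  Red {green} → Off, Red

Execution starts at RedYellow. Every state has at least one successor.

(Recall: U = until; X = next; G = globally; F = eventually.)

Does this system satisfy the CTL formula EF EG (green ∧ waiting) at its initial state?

Satisfied

States satisfying EG (green ∧ waiting): {Yellow}.
States satisfying EF EG (green ∧ waiting): {RedYellow, Green, Yellow, Flashing, Off, Red}.
Some path from RedYellow reaches a state where EG (green ∧ waiting) holds.
RedYellow ∈ Sat(EF EG (green ∧ waiting)).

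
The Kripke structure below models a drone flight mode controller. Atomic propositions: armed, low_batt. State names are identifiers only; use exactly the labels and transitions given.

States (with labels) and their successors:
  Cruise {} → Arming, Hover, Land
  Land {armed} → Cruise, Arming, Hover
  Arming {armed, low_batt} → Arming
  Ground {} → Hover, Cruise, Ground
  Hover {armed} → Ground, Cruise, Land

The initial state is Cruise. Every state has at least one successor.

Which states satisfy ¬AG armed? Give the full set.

States satisfying armed: {Land, Arming, Hover}.
States satisfying AG armed: {Arming}.
States satisfying ¬AG armed: {Cruise, Land, Ground, Hover}.

{Cruise, Land, Ground, Hover}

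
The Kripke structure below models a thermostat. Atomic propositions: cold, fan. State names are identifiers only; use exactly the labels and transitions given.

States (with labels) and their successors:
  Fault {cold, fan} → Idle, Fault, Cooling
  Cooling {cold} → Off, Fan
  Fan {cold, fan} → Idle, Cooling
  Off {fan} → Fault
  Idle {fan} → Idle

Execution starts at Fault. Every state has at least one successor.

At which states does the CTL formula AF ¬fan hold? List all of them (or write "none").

{Cooling}

States satisfying ¬fan: {Cooling}.
States satisfying AF ¬fan: {Cooling}.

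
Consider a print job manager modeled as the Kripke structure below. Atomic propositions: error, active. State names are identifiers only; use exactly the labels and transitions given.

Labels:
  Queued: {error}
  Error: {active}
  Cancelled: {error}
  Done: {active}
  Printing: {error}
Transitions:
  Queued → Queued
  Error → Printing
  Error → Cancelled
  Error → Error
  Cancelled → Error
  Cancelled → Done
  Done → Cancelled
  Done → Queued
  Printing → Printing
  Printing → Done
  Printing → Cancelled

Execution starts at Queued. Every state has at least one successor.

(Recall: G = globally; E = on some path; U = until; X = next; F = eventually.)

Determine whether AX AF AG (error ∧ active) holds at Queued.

No

States satisfying AF AG (error ∧ active): ∅.
States satisfying AX AF AG (error ∧ active): ∅.
Queued ∉ Sat(AX AF AG (error ∧ active)).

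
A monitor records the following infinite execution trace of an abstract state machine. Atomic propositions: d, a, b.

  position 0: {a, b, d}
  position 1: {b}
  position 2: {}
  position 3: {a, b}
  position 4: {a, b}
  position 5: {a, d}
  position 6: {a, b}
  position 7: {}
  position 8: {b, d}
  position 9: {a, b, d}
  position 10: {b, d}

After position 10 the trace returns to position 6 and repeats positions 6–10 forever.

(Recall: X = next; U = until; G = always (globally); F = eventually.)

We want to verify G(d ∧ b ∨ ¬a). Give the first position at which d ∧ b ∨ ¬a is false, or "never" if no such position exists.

Check d ∧ b ∨ ¬a at each position in order: 0 ✓, 1 ✓, 2 ✓.
At position 3 the labels are {a, b}, so d ∧ b ∨ ¬a is false there. This is the first violation.

3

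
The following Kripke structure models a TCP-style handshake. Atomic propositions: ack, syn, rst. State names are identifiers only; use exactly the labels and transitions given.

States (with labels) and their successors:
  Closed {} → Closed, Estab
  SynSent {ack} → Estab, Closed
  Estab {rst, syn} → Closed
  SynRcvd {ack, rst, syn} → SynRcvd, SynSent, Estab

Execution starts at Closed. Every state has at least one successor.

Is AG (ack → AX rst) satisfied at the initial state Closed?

States satisfying ack → AX rst: {Closed, Estab}.
States satisfying AG (ack → AX rst): {Closed, Estab}.
Every state reachable from Closed satisfies ack → AX rst.
Closed ∈ Sat(AG (ack → AX rst)).

Holds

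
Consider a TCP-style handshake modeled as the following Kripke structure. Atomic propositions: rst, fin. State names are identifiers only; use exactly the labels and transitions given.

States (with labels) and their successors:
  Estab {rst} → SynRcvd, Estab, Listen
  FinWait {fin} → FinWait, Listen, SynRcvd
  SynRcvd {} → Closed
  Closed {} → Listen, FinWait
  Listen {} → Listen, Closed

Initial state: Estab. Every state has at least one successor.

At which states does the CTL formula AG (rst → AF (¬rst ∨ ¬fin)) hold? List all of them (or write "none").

{Estab, FinWait, SynRcvd, Closed, Listen}

States satisfying rst → AF (¬rst ∨ ¬fin): {Estab, FinWait, SynRcvd, Closed, Listen}.
States satisfying AG (rst → AF (¬rst ∨ ¬fin)): {Estab, FinWait, SynRcvd, Closed, Listen}.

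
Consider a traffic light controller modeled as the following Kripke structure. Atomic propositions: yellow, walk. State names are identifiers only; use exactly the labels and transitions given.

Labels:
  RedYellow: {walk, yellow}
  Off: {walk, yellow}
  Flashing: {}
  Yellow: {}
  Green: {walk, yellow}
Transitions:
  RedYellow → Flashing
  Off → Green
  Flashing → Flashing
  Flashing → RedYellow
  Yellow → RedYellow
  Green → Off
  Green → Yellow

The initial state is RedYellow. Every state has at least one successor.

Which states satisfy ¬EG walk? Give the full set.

{RedYellow, Flashing, Yellow}

States satisfying walk: {RedYellow, Off, Green}.
States satisfying EG walk: {Off, Green}.
States satisfying ¬EG walk: {RedYellow, Flashing, Yellow}.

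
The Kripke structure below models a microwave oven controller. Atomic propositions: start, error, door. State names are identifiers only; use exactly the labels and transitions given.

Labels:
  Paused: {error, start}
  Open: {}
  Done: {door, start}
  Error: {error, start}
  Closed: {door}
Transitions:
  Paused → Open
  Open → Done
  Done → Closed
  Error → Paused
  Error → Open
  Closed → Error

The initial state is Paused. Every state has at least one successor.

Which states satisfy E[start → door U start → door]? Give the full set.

States satisfying start → door: {Open, Done, Closed}.
States satisfying E[start → door U start → door]: {Open, Done, Closed}.

{Open, Done, Closed}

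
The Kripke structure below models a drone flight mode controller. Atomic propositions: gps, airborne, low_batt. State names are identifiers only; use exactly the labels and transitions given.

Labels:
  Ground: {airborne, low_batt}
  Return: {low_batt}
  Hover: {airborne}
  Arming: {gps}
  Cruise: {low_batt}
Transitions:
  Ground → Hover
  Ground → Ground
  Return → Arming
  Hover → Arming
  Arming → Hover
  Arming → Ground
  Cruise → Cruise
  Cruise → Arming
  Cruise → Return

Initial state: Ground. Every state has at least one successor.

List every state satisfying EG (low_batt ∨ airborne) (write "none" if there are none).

States satisfying low_batt ∨ airborne: {Ground, Return, Hover, Cruise}.
States satisfying EG (low_batt ∨ airborne): {Ground, Cruise}.

{Ground, Cruise}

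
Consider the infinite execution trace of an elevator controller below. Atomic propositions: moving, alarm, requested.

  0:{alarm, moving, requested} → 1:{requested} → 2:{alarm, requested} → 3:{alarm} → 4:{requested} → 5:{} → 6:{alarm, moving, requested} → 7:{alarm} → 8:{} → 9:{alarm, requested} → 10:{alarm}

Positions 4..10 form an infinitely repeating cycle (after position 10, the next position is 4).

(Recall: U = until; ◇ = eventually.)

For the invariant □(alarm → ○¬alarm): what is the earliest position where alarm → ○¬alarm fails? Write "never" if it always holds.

Check alarm → ○¬alarm at each position in order: 0 ✓, 1 ✓.
At position 2 the labels are {alarm, requested} and the next position 3 has {alarm}, so alarm → ○¬alarm is false there. This is the first violation.

2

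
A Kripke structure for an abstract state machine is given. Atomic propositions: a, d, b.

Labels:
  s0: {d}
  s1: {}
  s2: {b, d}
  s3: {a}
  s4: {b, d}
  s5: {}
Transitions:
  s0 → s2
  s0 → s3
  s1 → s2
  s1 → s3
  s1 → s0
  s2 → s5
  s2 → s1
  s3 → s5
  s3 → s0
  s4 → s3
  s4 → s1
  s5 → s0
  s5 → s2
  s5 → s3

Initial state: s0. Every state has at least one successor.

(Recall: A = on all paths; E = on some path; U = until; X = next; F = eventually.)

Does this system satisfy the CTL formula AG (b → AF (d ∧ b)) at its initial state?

States satisfying b → AF (d ∧ b): {s0, s1, s2, s3, s4, s5}.
States satisfying AG (b → AF (d ∧ b)): {s0, s1, s2, s3, s4, s5}.
Every state reachable from s0 satisfies b → AF (d ∧ b).
s0 ∈ Sat(AG (b → AF (d ∧ b))).

Satisfied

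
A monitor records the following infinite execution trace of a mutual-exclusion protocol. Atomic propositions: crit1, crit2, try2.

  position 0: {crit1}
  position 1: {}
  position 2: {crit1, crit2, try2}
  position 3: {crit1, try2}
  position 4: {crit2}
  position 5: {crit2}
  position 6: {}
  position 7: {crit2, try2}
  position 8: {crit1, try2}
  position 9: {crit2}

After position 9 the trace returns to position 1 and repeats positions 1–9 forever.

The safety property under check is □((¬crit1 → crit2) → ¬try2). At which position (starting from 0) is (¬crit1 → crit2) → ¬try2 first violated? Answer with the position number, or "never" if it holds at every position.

2

Check (¬crit1 → crit2) → ¬try2 at each position in order: 0 ✓, 1 ✓.
At position 2 the labels are {crit1, crit2, try2}, so (¬crit1 → crit2) → ¬try2 is false there. This is the first violation.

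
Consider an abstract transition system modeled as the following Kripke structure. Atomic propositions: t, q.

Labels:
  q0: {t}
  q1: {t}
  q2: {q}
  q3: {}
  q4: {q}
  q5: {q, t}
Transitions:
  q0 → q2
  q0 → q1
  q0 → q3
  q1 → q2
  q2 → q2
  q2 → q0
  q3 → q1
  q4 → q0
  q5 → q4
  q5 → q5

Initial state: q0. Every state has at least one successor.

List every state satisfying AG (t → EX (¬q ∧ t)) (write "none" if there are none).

none

States satisfying t → EX (¬q ∧ t): {q0, q2, q3, q4}.
States satisfying AG (t → EX (¬q ∧ t)): ∅.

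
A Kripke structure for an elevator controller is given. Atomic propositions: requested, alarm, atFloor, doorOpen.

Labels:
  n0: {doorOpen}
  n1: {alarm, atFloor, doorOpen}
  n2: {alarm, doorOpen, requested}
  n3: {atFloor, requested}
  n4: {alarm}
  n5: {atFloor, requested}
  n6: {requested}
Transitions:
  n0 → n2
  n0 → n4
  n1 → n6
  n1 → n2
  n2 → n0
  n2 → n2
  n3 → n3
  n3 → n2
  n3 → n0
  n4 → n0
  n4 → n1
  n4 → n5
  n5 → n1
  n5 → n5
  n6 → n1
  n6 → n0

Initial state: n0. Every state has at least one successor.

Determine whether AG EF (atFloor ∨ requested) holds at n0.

States satisfying EF (atFloor ∨ requested): {n0, n1, n2, n3, n4, n5, n6}.
States satisfying AG EF (atFloor ∨ requested): {n0, n1, n2, n3, n4, n5, n6}.
Every state reachable from n0 satisfies EF (atFloor ∨ requested).
n0 ∈ Sat(AG EF (atFloor ∨ requested)).

Yes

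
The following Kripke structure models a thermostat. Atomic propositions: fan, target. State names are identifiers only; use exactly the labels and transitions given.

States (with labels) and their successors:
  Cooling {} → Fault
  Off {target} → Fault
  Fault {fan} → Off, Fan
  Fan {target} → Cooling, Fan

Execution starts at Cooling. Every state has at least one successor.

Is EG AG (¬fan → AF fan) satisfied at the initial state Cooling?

States satisfying AG (¬fan → AF fan): ∅.
States satisfying EG AG (¬fan → AF fan): ∅.
No suitable path/successor from Cooling witnesses the formula.
Cooling ∉ Sat(EG AG (¬fan → AF fan)).

Does not hold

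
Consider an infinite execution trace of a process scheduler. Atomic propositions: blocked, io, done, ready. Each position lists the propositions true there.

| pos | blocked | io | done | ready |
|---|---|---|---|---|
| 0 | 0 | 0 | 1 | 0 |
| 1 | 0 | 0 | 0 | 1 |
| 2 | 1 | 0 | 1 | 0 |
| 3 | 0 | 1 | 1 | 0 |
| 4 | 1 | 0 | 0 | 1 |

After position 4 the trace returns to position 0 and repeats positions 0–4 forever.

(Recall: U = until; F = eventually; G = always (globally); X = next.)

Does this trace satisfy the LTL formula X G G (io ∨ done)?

Does not hold

The position after 0 is 1; G G (io ∨ done) is false there.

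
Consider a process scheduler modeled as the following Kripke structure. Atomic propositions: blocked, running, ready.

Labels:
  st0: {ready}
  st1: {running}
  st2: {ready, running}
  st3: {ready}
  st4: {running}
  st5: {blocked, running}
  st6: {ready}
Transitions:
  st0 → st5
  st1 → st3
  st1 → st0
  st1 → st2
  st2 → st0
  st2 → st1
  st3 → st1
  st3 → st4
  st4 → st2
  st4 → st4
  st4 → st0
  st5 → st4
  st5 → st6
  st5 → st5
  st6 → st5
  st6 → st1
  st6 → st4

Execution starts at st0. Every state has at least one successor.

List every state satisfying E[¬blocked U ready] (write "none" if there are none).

{st0, st1, st2, st3, st4, st6}

States satisfying ¬blocked: {st0, st1, st2, st3, st4, st6}.
States satisfying ready: {st0, st2, st3, st6}.
States satisfying E[¬blocked U ready]: {st0, st1, st2, st3, st4, st6}.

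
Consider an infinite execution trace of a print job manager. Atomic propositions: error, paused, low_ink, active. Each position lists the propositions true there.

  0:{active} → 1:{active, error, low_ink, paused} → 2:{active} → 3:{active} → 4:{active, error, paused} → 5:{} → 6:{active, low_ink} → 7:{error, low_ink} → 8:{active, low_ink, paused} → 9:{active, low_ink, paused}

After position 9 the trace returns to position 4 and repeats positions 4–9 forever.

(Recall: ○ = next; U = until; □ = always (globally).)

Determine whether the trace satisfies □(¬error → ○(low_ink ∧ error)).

Does not hold

¬error → ○(low_ink ∧ error) must hold at every position from 0 onward. It fails at position 2, so □(¬error → ○(low_ink ∧ error)) is false.
Positions where ¬error holds: 0, 2, 3, 5, 6, 8, 9.
Check ○(low_ink ∧ error) at each: 0→ok, 2→fails, 3→fails, 5→fails, 6→ok, 8→fails, 9→fails.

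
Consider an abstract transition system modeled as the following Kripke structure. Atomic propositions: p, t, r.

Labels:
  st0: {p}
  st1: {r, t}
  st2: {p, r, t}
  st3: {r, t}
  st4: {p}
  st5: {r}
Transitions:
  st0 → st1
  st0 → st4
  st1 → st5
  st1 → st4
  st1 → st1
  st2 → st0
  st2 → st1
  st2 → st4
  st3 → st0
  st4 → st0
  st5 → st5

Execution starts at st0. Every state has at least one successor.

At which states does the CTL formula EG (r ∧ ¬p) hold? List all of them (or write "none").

{st1, st5}

States satisfying r ∧ ¬p: {st1, st3, st5}.
States satisfying EG (r ∧ ¬p): {st1, st5}.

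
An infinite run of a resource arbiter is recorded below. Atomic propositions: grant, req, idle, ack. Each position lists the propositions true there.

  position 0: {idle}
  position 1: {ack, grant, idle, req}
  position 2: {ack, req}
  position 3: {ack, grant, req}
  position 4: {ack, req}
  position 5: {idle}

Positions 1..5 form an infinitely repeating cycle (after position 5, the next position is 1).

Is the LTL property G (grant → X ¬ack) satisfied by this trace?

grant → X ¬ack must hold at every position from 0 onward. It fails at position 1, so G (grant → X ¬ack) is false.
Positions where grant holds: 1, 3.
Check X ¬ack at each: 1→fails, 3→fails.

Violated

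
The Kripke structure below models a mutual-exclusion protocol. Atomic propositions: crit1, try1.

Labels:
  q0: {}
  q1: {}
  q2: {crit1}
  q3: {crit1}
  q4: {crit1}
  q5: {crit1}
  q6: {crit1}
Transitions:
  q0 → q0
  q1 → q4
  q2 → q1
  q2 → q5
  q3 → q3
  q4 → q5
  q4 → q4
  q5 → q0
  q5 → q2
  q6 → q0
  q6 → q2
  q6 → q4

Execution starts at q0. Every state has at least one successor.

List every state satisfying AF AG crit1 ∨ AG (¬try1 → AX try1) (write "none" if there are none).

States satisfying AG crit1: {q3}.
States satisfying AF AG crit1: {q3}.
States satisfying ¬try1 → AX try1: ∅.
States satisfying AG (¬try1 → AX try1): ∅.
States satisfying AF AG crit1 ∨ AG (¬try1 → AX try1): {q3}.

{q3}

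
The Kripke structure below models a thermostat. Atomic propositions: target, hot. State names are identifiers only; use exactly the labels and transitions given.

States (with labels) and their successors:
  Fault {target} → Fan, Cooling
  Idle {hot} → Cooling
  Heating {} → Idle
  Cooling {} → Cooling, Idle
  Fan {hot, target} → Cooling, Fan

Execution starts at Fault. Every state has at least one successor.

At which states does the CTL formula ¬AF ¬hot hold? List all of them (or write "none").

States satisfying ¬hot: {Fault, Heating, Cooling}.
States satisfying AF ¬hot: {Fault, Idle, Heating, Cooling}.
States satisfying ¬AF ¬hot: {Fan}.

{Fan}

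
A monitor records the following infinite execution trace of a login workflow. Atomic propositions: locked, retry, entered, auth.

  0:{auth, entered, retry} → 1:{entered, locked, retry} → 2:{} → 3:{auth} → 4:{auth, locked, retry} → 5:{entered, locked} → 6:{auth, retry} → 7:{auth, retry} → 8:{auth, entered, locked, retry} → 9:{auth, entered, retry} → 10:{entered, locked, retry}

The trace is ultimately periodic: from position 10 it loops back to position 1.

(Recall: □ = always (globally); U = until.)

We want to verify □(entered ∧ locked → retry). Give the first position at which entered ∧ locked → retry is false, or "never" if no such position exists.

5

Check entered ∧ locked → retry at each position in order: 0 ✓, 1 ✓, 2 ✓, 3 ✓, 4 ✓.
At position 5 the labels are {entered, locked}, so entered ∧ locked → retry is false there. This is the first violation.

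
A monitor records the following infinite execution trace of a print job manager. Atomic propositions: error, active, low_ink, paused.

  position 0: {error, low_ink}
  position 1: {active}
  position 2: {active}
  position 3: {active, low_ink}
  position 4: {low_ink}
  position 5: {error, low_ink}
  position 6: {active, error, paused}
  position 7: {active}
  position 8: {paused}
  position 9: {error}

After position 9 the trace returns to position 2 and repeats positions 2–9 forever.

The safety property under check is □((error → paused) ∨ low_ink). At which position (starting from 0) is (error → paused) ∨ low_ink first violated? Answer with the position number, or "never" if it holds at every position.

9

Check (error → paused) ∨ low_ink at each position in order: 0 ✓, 1 ✓, 2 ✓, 3 ✓, 4 ✓, 5 ✓, 6 ✓, 7 ✓, 8 ✓.
At position 9 the labels are {error}, so (error → paused) ∨ low_ink is false there. This is the first violation.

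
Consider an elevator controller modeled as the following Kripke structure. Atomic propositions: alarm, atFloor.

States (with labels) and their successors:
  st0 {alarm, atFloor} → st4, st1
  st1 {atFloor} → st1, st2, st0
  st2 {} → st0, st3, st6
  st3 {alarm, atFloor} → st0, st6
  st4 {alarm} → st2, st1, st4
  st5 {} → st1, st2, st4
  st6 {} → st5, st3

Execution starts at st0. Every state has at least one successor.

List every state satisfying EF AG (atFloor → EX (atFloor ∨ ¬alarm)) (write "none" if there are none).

States satisfying AG (atFloor → EX (atFloor ∨ ¬alarm)): {st0, st1, st2, st3, st4, st5, st6}.
States satisfying EF AG (atFloor → EX (atFloor ∨ ¬alarm)): {st0, st1, st2, st3, st4, st5, st6}.

{st0, st1, st2, st3, st4, st5, st6}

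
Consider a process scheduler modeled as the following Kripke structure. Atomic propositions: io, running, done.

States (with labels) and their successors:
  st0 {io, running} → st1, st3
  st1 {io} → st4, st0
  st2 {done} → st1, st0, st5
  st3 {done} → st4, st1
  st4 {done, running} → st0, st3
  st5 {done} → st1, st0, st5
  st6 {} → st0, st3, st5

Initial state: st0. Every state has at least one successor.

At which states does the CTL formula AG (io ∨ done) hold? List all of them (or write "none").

States satisfying io ∨ done: {st0, st1, st2, st3, st4, st5}.
States satisfying AG (io ∨ done): {st0, st1, st2, st3, st4, st5}.

{st0, st1, st2, st3, st4, st5}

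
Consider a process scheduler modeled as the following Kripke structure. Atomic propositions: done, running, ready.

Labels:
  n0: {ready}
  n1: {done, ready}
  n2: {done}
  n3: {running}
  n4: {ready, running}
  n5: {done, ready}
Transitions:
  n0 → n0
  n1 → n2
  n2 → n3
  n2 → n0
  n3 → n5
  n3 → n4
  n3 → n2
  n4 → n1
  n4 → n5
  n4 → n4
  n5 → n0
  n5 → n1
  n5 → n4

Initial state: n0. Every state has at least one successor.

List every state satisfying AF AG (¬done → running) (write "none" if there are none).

States satisfying AG (¬done → running): ∅.
States satisfying AF AG (¬done → running): ∅.

none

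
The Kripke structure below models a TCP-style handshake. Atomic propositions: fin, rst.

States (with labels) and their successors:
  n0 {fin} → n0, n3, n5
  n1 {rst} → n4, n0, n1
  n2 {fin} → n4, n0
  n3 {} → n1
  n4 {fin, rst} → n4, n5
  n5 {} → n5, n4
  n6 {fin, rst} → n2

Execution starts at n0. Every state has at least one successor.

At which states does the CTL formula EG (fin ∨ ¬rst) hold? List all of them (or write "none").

{n0, n2, n4, n5, n6}

States satisfying fin ∨ ¬rst: {n0, n2, n3, n4, n5, n6}.
States satisfying EG (fin ∨ ¬rst): {n0, n2, n4, n5, n6}.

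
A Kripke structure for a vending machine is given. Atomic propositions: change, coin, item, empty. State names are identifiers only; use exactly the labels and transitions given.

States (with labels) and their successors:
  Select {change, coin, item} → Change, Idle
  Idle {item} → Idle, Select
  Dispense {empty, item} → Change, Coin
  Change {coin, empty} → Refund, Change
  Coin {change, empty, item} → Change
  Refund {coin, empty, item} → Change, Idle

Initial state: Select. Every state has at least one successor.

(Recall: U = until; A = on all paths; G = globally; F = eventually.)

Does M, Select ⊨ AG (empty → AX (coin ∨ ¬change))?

States satisfying empty → AX (coin ∨ ¬change): {Select, Idle, Change, Coin, Refund}.
States satisfying AG (empty → AX (coin ∨ ¬change)): {Select, Idle, Change, Coin, Refund}.
Every state reachable from Select satisfies empty → AX (coin ∨ ¬change).
Select ∈ Sat(AG (empty → AX (coin ∨ ¬change))).

Holds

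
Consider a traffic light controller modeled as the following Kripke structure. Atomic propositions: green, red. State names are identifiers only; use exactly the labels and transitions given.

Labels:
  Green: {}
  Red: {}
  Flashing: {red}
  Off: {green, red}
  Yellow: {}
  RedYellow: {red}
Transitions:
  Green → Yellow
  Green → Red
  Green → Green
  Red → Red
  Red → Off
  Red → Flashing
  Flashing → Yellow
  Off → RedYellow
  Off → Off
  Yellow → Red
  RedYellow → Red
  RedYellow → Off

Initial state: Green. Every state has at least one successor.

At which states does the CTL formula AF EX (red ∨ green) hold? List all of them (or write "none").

States satisfying EX (red ∨ green): {Red, Off, RedYellow}.
States satisfying AF EX (red ∨ green): {Red, Flashing, Off, Yellow, RedYellow}.

{Red, Flashing, Off, Yellow, RedYellow}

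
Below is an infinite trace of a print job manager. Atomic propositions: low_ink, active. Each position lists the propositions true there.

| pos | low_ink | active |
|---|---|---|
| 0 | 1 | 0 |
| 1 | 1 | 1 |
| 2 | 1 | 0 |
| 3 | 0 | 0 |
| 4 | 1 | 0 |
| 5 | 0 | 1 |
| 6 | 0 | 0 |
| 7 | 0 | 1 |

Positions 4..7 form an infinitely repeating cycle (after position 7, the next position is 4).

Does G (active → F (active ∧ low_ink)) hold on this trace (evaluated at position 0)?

Violated

active → F (active ∧ low_ink) must hold at every position from 0 onward. It fails at position 5, so G (active → F (active ∧ low_ink)) is false.
Positions where active holds: 1, 5, 7.
Check F (active ∧ low_ink) at each: 1→ok, 5→fails, 7→fails.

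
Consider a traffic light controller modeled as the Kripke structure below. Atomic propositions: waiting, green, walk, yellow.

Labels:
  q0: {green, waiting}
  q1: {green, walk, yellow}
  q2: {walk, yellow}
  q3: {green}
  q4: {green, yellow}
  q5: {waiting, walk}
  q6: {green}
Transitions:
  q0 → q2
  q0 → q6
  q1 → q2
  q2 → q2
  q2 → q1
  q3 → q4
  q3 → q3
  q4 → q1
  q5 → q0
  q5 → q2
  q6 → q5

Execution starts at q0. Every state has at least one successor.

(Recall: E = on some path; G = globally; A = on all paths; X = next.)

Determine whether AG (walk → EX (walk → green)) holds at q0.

States satisfying walk → EX (walk → green): {q0, q2, q3, q4, q5, q6}.
States satisfying AG (walk → EX (walk → green)): ∅.
q1 is reachable from q0 and violates walk → EX (walk → green), so AG fails at q0.
q0 ∉ Sat(AG (walk → EX (walk → green))).

No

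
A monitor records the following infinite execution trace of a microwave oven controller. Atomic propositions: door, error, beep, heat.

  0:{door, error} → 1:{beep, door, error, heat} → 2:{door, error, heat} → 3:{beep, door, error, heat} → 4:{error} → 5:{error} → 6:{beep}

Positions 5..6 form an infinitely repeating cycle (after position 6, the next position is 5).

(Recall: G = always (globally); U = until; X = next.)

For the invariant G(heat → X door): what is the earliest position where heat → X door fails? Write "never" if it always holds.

3

Check heat → X door at each position in order: 0 ✓, 1 ✓, 2 ✓.
At position 3 the labels are {beep, door, error, heat} and the next position 4 has {error}, so heat → X door is false there. This is the first violation.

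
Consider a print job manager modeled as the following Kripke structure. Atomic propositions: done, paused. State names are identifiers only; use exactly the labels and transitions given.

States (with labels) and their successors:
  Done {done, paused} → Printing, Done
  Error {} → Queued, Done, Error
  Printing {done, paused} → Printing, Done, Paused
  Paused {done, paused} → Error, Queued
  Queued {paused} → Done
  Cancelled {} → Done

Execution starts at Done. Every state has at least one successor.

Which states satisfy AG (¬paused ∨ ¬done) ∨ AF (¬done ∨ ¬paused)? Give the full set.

States satisfying ¬paused ∨ ¬done: {Error, Queued, Cancelled}.
States satisfying AG (¬paused ∨ ¬done): ∅.
States satisfying ¬done ∨ ¬paused: {Error, Queued, Cancelled}.
States satisfying AF (¬done ∨ ¬paused): {Error, Paused, Queued, Cancelled}.
States satisfying AG (¬paused ∨ ¬done) ∨ AF (¬done ∨ ¬paused): {Error, Paused, Queued, Cancelled}.

{Error, Paused, Queued, Cancelled}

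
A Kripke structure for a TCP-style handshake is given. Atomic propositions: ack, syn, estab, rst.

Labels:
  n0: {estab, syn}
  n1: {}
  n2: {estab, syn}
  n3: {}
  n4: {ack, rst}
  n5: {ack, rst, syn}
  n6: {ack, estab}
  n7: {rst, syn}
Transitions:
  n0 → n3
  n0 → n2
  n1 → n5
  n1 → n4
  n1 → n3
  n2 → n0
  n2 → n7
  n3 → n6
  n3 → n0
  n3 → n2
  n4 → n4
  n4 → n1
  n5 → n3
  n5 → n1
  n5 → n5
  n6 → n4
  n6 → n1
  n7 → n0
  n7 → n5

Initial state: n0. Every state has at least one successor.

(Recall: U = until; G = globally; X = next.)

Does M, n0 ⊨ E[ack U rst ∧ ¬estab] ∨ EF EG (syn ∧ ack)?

States satisfying ack: {n4, n5, n6}.
States satisfying rst ∧ ¬estab: {n4, n5, n7}.
States satisfying E[ack U rst ∧ ¬estab]: {n4, n5, n6, n7}.
States satisfying EG (syn ∧ ack): {n5}.
States satisfying EF EG (syn ∧ ack): {n0, n1, n2, n3, n4, n5, n6, n7}.
States satisfying E[ack U rst ∧ ¬estab] ∨ EF EG (syn ∧ ack): {n0, n1, n2, n3, n4, n5, n6, n7}.
n0 ∈ Sat(E[ack U rst ∧ ¬estab] ∨ EF EG (syn ∧ ack)).

Yes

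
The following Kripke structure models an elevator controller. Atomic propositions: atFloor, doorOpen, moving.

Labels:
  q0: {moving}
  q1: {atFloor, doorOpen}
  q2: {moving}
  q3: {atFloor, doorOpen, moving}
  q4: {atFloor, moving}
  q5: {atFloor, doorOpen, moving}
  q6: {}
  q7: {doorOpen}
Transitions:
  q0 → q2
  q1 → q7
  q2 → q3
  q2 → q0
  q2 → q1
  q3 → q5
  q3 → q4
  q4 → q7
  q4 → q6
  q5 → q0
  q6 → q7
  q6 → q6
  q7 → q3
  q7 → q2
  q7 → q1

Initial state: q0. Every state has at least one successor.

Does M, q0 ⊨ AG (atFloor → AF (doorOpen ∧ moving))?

Violated

States satisfying atFloor → AF (doorOpen ∧ moving): {q0, q2, q3, q5, q6, q7}.
States satisfying AG (atFloor → AF (doorOpen ∧ moving)): ∅.
q1 is reachable from q0 and violates atFloor → AF (doorOpen ∧ moving), so AG fails at q0.
q0 ∉ Sat(AG (atFloor → AF (doorOpen ∧ moving))).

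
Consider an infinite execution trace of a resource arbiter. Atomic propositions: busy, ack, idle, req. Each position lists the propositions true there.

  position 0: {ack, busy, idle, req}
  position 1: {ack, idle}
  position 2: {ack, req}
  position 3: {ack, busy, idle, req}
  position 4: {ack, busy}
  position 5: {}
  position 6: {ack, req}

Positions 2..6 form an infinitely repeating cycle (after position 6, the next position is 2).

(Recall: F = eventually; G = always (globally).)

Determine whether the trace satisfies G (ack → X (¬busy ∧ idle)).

ack → X (¬busy ∧ idle) must hold at every position from 0 onward. It fails at position 1, so G (ack → X (¬busy ∧ idle)) is false.
Positions where ack holds: 0, 1, 2, 3, 4, 6.
Check X (¬busy ∧ idle) at each: 0→ok, 1→fails, 2→fails, 3→fails, 4→fails, 6→fails.

Does not hold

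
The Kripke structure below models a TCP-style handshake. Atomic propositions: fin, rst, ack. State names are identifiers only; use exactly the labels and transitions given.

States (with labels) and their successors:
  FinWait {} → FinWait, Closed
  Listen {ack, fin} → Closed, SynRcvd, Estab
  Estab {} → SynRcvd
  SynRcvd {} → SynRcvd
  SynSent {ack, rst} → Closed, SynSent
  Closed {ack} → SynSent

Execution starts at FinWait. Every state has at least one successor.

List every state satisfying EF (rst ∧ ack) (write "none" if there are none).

States satisfying rst ∧ ack: {SynSent}.
States satisfying EF (rst ∧ ack): {FinWait, Listen, SynSent, Closed}.

{FinWait, Listen, SynSent, Closed}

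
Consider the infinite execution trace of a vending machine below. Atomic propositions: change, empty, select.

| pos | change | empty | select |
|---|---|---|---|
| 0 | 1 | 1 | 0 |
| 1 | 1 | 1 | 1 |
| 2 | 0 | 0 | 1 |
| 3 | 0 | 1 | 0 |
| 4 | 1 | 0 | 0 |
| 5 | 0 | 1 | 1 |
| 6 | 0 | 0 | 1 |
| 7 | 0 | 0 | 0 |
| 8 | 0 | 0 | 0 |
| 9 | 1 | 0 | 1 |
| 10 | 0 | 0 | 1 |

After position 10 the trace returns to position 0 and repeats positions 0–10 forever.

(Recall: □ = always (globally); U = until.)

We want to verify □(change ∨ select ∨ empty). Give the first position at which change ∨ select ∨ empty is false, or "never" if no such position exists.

7

Check change ∨ select ∨ empty at each position in order: 0 ✓, 1 ✓, 2 ✓, 3 ✓, 4 ✓, 5 ✓, 6 ✓.
At position 7 the labels are {}, so change ∨ select ∨ empty is false there. This is the first violation.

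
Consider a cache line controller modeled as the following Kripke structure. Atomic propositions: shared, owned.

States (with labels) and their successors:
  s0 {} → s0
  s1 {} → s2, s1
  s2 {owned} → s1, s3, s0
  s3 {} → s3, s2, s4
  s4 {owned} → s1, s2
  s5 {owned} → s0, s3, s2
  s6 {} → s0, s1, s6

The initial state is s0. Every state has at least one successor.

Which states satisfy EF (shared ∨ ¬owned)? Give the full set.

States satisfying shared ∨ ¬owned: {s0, s1, s3, s6}.
States satisfying EF (shared ∨ ¬owned): {s0, s1, s2, s3, s4, s5, s6}.

{s0, s1, s2, s3, s4, s5, s6}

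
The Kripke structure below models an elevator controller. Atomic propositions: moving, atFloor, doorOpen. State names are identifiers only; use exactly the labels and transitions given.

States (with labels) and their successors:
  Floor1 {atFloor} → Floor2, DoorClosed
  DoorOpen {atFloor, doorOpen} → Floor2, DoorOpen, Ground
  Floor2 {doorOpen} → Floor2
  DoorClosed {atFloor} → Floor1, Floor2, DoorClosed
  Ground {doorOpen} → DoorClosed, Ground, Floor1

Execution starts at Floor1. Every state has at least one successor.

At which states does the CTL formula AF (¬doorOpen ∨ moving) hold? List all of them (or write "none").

States satisfying ¬doorOpen ∨ moving: {Floor1, DoorClosed}.
States satisfying AF (¬doorOpen ∨ moving): {Floor1, DoorClosed}.

{Floor1, DoorClosed}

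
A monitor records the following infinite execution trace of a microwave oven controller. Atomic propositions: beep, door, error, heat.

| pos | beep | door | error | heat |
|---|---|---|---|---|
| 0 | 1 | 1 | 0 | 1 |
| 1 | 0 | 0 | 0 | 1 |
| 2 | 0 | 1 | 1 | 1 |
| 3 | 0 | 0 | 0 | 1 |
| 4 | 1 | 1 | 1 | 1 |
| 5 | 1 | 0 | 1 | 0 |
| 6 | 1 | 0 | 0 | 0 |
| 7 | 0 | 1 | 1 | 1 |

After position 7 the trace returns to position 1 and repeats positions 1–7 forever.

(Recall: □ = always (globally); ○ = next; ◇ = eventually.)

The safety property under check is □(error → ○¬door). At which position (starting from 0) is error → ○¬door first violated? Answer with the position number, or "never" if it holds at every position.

never

error → ○¬door holds at every position 0..7, and those are all the positions the trace ever visits, so the invariant □(error → ○¬door) is never violated.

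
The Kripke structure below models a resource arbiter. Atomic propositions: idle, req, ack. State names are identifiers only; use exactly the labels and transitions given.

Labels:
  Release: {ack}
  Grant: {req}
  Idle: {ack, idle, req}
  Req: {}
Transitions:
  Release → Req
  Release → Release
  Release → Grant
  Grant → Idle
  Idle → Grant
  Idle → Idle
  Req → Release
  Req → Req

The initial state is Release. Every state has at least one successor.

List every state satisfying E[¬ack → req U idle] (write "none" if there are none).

{Release, Grant, Idle}

States satisfying ¬ack → req: {Release, Grant, Idle}.
States satisfying idle: {Idle}.
States satisfying E[¬ack → req U idle]: {Release, Grant, Idle}.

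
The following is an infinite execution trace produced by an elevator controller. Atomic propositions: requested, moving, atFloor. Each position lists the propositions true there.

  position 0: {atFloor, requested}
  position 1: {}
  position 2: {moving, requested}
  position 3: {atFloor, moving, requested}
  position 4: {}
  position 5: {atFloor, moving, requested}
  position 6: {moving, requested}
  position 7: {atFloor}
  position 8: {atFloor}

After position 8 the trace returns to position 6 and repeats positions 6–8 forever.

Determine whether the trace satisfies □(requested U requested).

requested U requested must hold at every position from 0 onward. It fails at position 1, so □(requested U requested) is false.

No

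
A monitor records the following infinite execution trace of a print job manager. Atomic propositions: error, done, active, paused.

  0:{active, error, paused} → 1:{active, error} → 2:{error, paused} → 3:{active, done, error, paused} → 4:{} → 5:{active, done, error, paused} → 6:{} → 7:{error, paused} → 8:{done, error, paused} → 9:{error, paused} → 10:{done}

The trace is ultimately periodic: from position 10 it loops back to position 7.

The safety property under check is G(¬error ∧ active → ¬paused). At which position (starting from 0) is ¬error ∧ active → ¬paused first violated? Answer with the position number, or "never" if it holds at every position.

¬error ∧ active → ¬paused holds at every position 0..10, and those are all the positions the trace ever visits, so the invariant G(¬error ∧ active → ¬paused) is never violated.

never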